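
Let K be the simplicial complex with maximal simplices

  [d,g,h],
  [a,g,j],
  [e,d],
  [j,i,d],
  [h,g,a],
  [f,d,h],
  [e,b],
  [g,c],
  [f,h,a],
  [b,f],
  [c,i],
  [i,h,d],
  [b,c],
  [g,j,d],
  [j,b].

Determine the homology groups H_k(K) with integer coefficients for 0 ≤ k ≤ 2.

Take the total order a < b < c < d < e < f < g < h < i < j on the vertex set. Then K (dimension 2) consists of the simplices:

  0-simplices (10): a, b, c, d, e, f, g, h, i, j
  1-simplices (21): af, ag, ah, aj, bc, be, bf, bj, cg, ci, de, df, dg, dh, di, dj, fh, gh, gj, hi, ij
  2-simplices (8): afh, agh, agj, dfh, dgh, dgj, dhi, dij

so the chain groups are C_0 ≅ Z^10, C_1 ≅ Z^21, C_2 ≅ Z^8.

The boundary map ∂_1: C_1 → C_0 is given by ∂[p,q] = [q] − [p].
The 10×21 boundary matrix has rank 9 and Smith normal form diag(1,1,1,1,1,1,1,1,1).

∂_2: C_2 → C_1 acts by ∂[p,q,r] = [q,r] − [p,r] + [p,q]. For instance
  ∂dhi = hi − di + dh,
  ∂agh = gh − ah + ag.
This gives a 21×8 integer matrix of rank 8; reducing to Smith normal form yields diagonal entries (1,1,1,1,1,1,1,1).

Reading off H_k = ker ∂_k / im ∂_{k+1}:

  H_0: rank C_0 − rank ∂_1 = 10 − 9 = 1, and the invariant factors of ∂_1 are all 1, so H_0 = Z.
  H_1: rank ker ∂_1 − rank ∂_2 = (21 − 9) − 8 = 4, and the invariant factors of ∂_2 are all 1, so H_1 = Z^4.
  H_2: rank ker ∂_2 − rank ∂_3 = (8 − 8) − 0 = 0, and there is no ∂_3, so H_2 = 0.

As a check, the Euler characteristic is 10 − 21 + 8 = -3, which agrees with 1 − 4 + 0 = -3.

H_0 ≅ Z,  H_1 ≅ Z^4,  H_2 = 0.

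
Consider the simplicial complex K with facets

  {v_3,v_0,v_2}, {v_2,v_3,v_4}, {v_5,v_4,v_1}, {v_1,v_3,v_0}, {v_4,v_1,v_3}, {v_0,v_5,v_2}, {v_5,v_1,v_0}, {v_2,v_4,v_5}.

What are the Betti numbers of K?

Fix the vertex order v_0 < v_1 < v_2 < v_3 < v_4 < v_5 and write every simplex with vertices in increasing order. Then dim K = 2 and the simplices of K are:

  0-simplices (6): [v_0], [v_1], [v_2], [v_3], [v_4], [v_5]
  1-simplices (12): [v_0,v_1], [v_0,v_2], [v_0,v_3], [v_0,v_5], [v_1,v_3], [v_1,v_4], [v_1,v_5], [v_2,v_3], [v_2,v_4], [v_2,v_5], [v_3,v_4], [v_4,v_5]
  2-simplices (8): [v_0,v_1,v_3], [v_0,v_1,v_5], [v_0,v_2,v_3], [v_0,v_2,v_5], [v_1,v_3,v_4], [v_1,v_4,v_5], [v_2,v_3,v_4], [v_2,v_4,v_5]

giving chain groups C_0 ≅ Z^6, C_1 ≅ Z^12, C_2 ≅ Z^8.

Boundary ∂_1: C_1 → C_0 sends each edge [p,q] (with p < q) to q − p. For instance
  ∂[v_2,v_4] = [v_4] − [v_2].
The 6×12 boundary matrix has rank 5 and Smith normal form diag(1,1,1,1,1).

∂_2: C_2 → C_1 maps a triangle to the signed sum of its edges. For instance
  ∂[v_0,v_1,v_5] = [v_1,v_5] − [v_0,v_5] + [v_0,v_1],
  ∂[v_1,v_3,v_4] = [v_3,v_4] − [v_1,v_4] + [v_1,v_3].
The resulting 12×8 matrix has rank 7, and its Smith normal form has invariant factors (1,1,1,1,1,1,1).

From H_k ≅ ker(∂_k) / im(∂_{k+1}) we obtain:

  H_0: rank C_0 − rank ∂_1 = 6 − 5 = 1, and the invariant factors of ∂_1 are all 1, so H_0 ≅ Z.
  H_1: rank ker ∂_1 − rank ∂_2 = (12 − 5) − 7 = 0, and the invariant factors of ∂_2 are all 1, so H_1 ≅ 0.
  H_2: rank ker ∂_2 − rank ∂_3 = (8 − 7) − 0 = 1, and there is no ∂_3, so H_2 ≅ Z.

(K is a triangulation of the 2-sphere S^2.)

Hence the Betti numbers are b_0 = 1, b_1 = 0, b_2 = 1.

b_0 = 1, b_1 = 0, b_2 = 1.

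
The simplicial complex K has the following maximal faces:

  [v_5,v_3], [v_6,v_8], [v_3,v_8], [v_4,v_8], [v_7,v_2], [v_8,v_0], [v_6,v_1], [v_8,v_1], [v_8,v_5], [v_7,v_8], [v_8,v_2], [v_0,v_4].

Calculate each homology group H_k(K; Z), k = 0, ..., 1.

Fix the vertex order v_0 < v_1 < v_2 < v_3 < v_4 < v_5 < v_6 < v_7 < v_8 and write every simplex with vertices in increasing order. Then dim K = 1 and the simplices of K are:

  0-simplices (9): [v_0], [v_1], [v_2], [v_3], [v_4], [v_5], [v_6], [v_7], [v_8]
  1-simplices (12): [v_0,v_4], [v_0,v_8], [v_1,v_6], [v_1,v_8], [v_2,v_7], [v_2,v_8], [v_3,v_5], [v_3,v_8], [v_4,v_8], [v_5,v_8], [v_6,v_8], [v_7,v_8]

Hence C_0 ≅ Z^9, C_1 ≅ Z^12.

∂_1: C_1 → C_0 sends each edge [p,q] (with p < q) to q − p. For instance
  ∂[v_3,v_5] = [v_5] − [v_3].
The resulting 9×12 matrix has rank 8, and its Smith normal form has invariant factors (1,1,1,1,1,1,1,1).

Reading off H_k = ker ∂_k / im ∂_{k+1}:

  H_0: rank C_0 − rank ∂_1 = 9 − 8 = 1, and the invariant factors of ∂_1 are all 1, so H_0 ≅ Z.
  H_1: rank ker ∂_1 − rank ∂_2 = (12 − 8) − 0 = 4, and there is no ∂_2, so H_1 ≅ Z^4.

H_0 ≅ Z,  H_1 ≅ Z^4.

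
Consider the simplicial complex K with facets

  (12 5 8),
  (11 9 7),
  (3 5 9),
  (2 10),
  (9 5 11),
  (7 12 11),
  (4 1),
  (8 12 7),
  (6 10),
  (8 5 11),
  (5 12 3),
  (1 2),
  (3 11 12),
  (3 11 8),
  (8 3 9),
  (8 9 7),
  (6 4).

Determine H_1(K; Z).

H_1 = Z ⊕ Z/2.

Order the vertices as 1 < 2 < 3 < 4 < 5 < 6 < 7 < 8 < 9 < 10 < 11 < 12. Listing each simplex with vertices in this order, K has dimension 2 with simplices:

  0-simplices (12): [1], [2], [3], [4], [5], [6], [7], [8], [9], [10], [11], [12]
  1-simplices (23): (23 of them)
  2-simplices (12): [3,5,9], [3,5,12], [3,8,9], [3,8,11], [3,11,12], [5,8,11], [5,8,12], [5,9,11], [7,8,9], [7,8,12], [7,9,11], [7,11,12]

giving chain groups C_0 ≅ Z^12, C_1 ≅ Z^23, C_2 ≅ Z^12.

The boundary map ∂_1: C_1 → C_0 maps an edge to its endpoints' difference, ∂[p,q] = q − p.
The resulting 12×23 matrix has rank 10, and its Smith normal form has invariant factors (1,1,1,1,1,1,1,1,1,1).

Boundary ∂_2: C_2 → C_1 acts by ∂[p,q,r] = [q,r] − [p,r] + [p,q]. For instance
  ∂[3,11,12] = [11,12] − [3,12] + [3,11],
  ∂[5,9,11] = [9,11] − [5,11] + [5,9].
The resulting 23×12 matrix has rank 12, and its Smith normal form has invariant factors (1,1,1,1,1,1,1,1,1,1,1,2).

Reading off H_k = ker ∂_k / im ∂_{k+1}:

  H_1: rank ker ∂_1 − rank ∂_2 = (23 − 10) − 12 = 1, and ∂_2 has invariant factor 2 > 1, so H_1 = Z ⊕ Z/2.

(K is a triangulation of the disjoint union of the circle S^1 and the real projective plane RP^2.)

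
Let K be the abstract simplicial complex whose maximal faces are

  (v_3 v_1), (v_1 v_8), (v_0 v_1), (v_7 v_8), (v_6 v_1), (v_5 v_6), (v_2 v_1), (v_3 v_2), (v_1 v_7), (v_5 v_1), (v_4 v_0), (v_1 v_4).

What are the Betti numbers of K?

Order the vertices as v_0 < v_1 < v_2 < v_3 < v_4 < v_5 < v_6 < v_7 < v_8. Listing each simplex with vertices in this order, K has dimension 1 with simplices:

  0-simplices (9): [v_0], [v_1], [v_2], [v_3], [v_4], [v_5], [v_6], [v_7], [v_8]
  1-simplices (12): [v_0,v_1], [v_0,v_4], [v_1,v_2], [v_1,v_3], [v_1,v_4], [v_1,v_5], [v_1,v_6], [v_1,v_7], [v_1,v_8], [v_2,v_3], [v_5,v_6], [v_7,v_8]

so the chain groups are C_0 ≅ Z^9, C_1 ≅ Z^12.

Boundary ∂_1: C_1 → C_0 sends each edge [p,q] (with p < q) to q − p.
The 9×12 boundary matrix has rank 8 and Smith normal form diag(1,1,1,1,1,1,1,1).

Now H_k = ker ∂_k / im ∂_{k+1}, so:

  H_0: rank C_0 − rank ∂_1 = 9 − 8 = 1, and the invariant factors of ∂_1 are all 1, so H_0 ≅ Z.
  H_1: rank ker ∂_1 − rank ∂_2 = (12 − 8) − 0 = 4, and there is no ∂_2, so H_1 ≅ Z^4.

As a check, the Euler characteristic is 9 − 12 = -3, which agrees with 1 − 4 = -3.
(K is a triangulation of a wedge of 4 circles.)

Hence the Betti numbers are b_0 = 1, b_1 = 4.

b_0 = 1, b_1 = 4.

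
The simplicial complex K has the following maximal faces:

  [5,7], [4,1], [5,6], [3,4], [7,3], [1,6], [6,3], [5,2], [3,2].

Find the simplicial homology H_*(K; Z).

We work with the vertex ordering 1 < 2 < 3 < 4 < 5 < 6 < 7. The simplices of K, each written with vertices in increasing order, are:

  0-simplices (7): [1], [2], [3], [4], [5], [6], [7]
  1-simplices (9): [1,4], [1,6], [2,3], [2,5], [3,4], [3,6], [3,7], [5,6], [5,7]

giving chain groups C_0 ≅ Z^7, C_1 ≅ Z^9.

∂_1: C_1 → C_0 sends each edge [p,q] (with p < q) to q − p. For instance
  ∂[2,5] = [5] − [2].
As a 7×9 matrix over Z this has rank 6, with invariant factors (1,1,1,1,1,1).

Computing H_k = (kernel of ∂_k) / (image of ∂_{k+1}):

  H_0: rank C_0 − rank ∂_1 = 7 − 6 = 1, and the invariant factors of ∂_1 are all 1, so H_0 ≅ Z.
  H_1: rank ker ∂_1 − rank ∂_2 = (9 − 6) − 0 = 3, and there is no ∂_2, so H_1 ≅ Z^3.

As a check, the Euler characteristic is 7 − 9 = -2, which agrees with 1 − 3 = -2.

H_0 = Z,  H_1 = Z^3.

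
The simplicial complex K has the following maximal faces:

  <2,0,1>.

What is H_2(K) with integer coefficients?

H_2 = 0.

Fix the vertex order 0 < 1 < 2 and write every simplex with vertices in increasing order. Then dim K = 2 and the simplices of K are:

  0-simplices (3): [0], [1], [2]
  1-simplices (3): [0,1], [0,2], [1,2]
  2-simplices (1): [0,1,2]

giving chain groups C_0 ≅ Z^3, C_1 ≅ Z^3, C_2 ≅ Z^1.

The boundary map ∂_1: C_1 → C_0 sends each edge [p,q] (with p < q) to q − p.
This gives a 3×3 integer matrix of rank 2; reducing to Smith normal form yields diagonal entries (1,1).

∂_2: C_2 → C_1 acts by ∂[p,q,r] = [q,r] − [p,r] + [p,q]. For instance
  ∂[0,1,2] = [1,2] − [0,2] + [0,1].
As a 3×1 matrix over Z this has rank 1, with invariant factors (1).

From H_k ≅ ker(∂_k) / im(∂_{k+1}) we obtain:

  H_2: rank ker ∂_2 − rank ∂_3 = (1 − 1) − 0 = 0, and there is no ∂_3, so H_2 ≅ 0.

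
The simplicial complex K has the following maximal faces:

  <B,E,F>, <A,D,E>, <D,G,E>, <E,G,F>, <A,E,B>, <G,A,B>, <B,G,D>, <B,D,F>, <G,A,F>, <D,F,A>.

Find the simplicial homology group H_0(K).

Fix the vertex order A < B < D < E < F < G and write every simplex with vertices in increasing order. Then dim K = 2 and the simplices of K are:

  0-simplices (6): A, B, D, E, F, G
  1-simplices (15): AB, AD, AE, AF, AG, BD, BE, BF, BG, DE, DF, DG, EF, EG, FG
  2-simplices (10): ABE, ABG, ADE, ADF, AFG, BDF, BDG, BEF, DEG, EFG

Hence C_0 ≅ Z^6, C_1 ≅ Z^15, C_2 ≅ Z^10.

Boundary ∂_1: C_1 → C_0 is given by ∂[p,q] = [q] − [p].
As a 6×15 matrix over Z this has rank 5, with invariant factors (1,1,1,1,1).

Boundary ∂_2: C_2 → C_1 maps a triangle to the signed sum of its edges. For instance
  ∂AFG = FG − AG + AF,
  ∂BDG = DG − BG + BD.
The 15×10 boundary matrix has rank 10 and Smith normal form diag(1,1,1,1,1,1,1,1,1,2).

Computing H_k = (kernel of ∂_k) / (image of ∂_{k+1}):

  H_0: rank C_0 − rank ∂_1 = 6 − 5 = 1, and the invariant factors of ∂_1 are all 1, so H_0 ≅ Z.

(K is a triangulation of the real projective plane RP^2.)

H_0 ≅ Z.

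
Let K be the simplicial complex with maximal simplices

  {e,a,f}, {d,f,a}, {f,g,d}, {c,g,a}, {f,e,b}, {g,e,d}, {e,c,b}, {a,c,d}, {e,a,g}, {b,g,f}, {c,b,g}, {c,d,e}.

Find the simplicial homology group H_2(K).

Order the vertices as a < b < c < d < e < f < g. Listing each simplex with vertices in this order, K has dimension 2 with simplices:

  0-simplices (7): a, b, c, d, e, f, g
  1-simplices (18): ac, ad, ae, af, ag, bc, be, bf, bg, cd, ce, cg, de, df, dg, ef, eg, fg
  2-simplices (12): acd, acg, adf, aef, aeg, bce, bcg, bef, bfg, cde, deg, dfg

Hence C_0 ≅ Z^7, C_1 ≅ Z^18, C_2 ≅ Z^12.

The boundary map ∂_1: C_1 → C_0 maps an edge to its endpoints' difference, ∂[p,q] = q − p. For instance
  ∂eg = g − e.
The 7×18 boundary matrix has rank 6 and Smith normal form diag(1,1,1,1,1,1).

∂_2: C_2 → C_1 acts by ∂[p,q,r] = [q,r] − [p,r] + [p,q]. For instance
  ∂bfg = fg − bg + bf,
  ∂bce = ce − be + bc.
The resulting 18×12 matrix has rank 12, and its Smith normal form has invariant factors (1,1,1,1,1,1,1,1,1,1,1,2).

Now H_k = ker ∂_k / im ∂_{k+1}, so:

  H_2: rank ker ∂_2 − rank ∂_3 = (12 − 12) − 0 = 0, and there is no ∂_3, so H_2 = 0.

(K is a triangulation of the real projective plane RP^2.)

H_2 ≅ 0.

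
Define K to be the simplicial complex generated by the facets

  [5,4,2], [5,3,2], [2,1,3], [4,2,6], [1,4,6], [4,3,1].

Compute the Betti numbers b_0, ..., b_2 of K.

K has 6 vertices, 12 edges, 6 triangles.
rank ∂_0 = 0, rank ∂_1 = 5 ⇒ b_0 = 6 − 0 − 5 = 1; all invariant factors of ∂_1 are 1 so no torsion. So H_0 = Z.
rank ∂_1 = 5, rank ∂_2 = 6 ⇒ b_1 = 12 − 5 − 6 = 1; all invariant factors of ∂_2 are 1 so no torsion. So H_1 = Z.
rank ∂_2 = 6, rank ∂_3 = 0 ⇒ b_2 = 6 − 6 − 0 = 0. So H_2 = 0.

b_0 = 1, b_1 = 1, b_2 = 0.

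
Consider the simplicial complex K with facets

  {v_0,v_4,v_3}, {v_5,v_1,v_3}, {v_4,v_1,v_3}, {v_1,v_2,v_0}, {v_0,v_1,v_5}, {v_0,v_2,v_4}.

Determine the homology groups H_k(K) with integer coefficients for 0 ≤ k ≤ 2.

Take the total order v_0 < v_1 < v_2 < v_3 < v_4 < v_5 on the vertex set. Then K (dimension 2) consists of the simplices:

  0-simplices (6): [v_0], [v_1], [v_2], [v_3], [v_4], [v_5]
  1-simplices (12): [v_0,v_1], [v_0,v_2], [v_0,v_3], [v_0,v_4], [v_0,v_5], [v_1,v_2], [v_1,v_3], [v_1,v_4], [v_1,v_5], [v_2,v_4], [v_3,v_4], [v_3,v_5]
  2-simplices (6): [v_0,v_1,v_2], [v_0,v_1,v_5], [v_0,v_2,v_4], [v_0,v_3,v_4], [v_1,v_3,v_4], [v_1,v_3,v_5]

Hence C_0 ≅ Z^6, C_1 ≅ Z^12, C_2 ≅ Z^6.

∂_1: C_1 → C_0 is given by ∂[p,q] = [q] − [p]. For instance
  ∂[v_1,v_5] = [v_5] − [v_1].
This gives a 6×12 integer matrix of rank 5; reducing to Smith normal form yields diagonal entries (1,1,1,1,1).

∂_2: C_2 → C_1 acts by ∂[p,q,r] = [q,r] − [p,r] + [p,q]. For instance
  ∂[v_1,v_3,v_4] = [v_3,v_4] − [v_1,v_4] + [v_1,v_3],
  ∂[v_0,v_1,v_2] = [v_1,v_2] − [v_0,v_2] + [v_0,v_1].
As a 12×6 matrix over Z this has rank 6, with invariant factors (1,1,1,1,1,1).

Reading off H_k = ker ∂_k / im ∂_{k+1}:

  H_0: rank C_0 − rank ∂_1 = 6 − 5 = 1, and the invariant factors of ∂_1 are all 1, so H_0 = Z.
  H_1: rank ker ∂_1 − rank ∂_2 = (12 − 5) − 6 = 1, and the invariant factors of ∂_2 are all 1, so H_1 = Z.
  H_2: rank ker ∂_2 − rank ∂_3 = (6 − 6) − 0 = 0, and there is no ∂_3, so H_2 = 0.

As a check, the Euler characteristic is 6 − 12 + 6 = 0, which agrees with 1 − 1 + 0 = 0.

H_0 = Z,  H_1 = Z,  H_2 = 0.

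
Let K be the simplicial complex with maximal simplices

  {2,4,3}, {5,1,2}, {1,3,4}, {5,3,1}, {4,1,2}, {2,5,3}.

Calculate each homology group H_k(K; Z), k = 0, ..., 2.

Take the total order 1 < 2 < 3 < 4 < 5 on the vertex set. Then K (dimension 2) consists of the simplices:

  0-simplices (5): [1], [2], [3], [4], [5]
  1-simplices (9): [1,2], [1,3], [1,4], [1,5], [2,3], [2,4], [2,5], [3,4], [3,5]
  2-simplices (6): [1,2,4], [1,2,5], [1,3,4], [1,3,5], [2,3,4], [2,3,5]

Hence C_0 ≅ Z^5, C_1 ≅ Z^9, C_2 ≅ Z^6.

Boundary ∂_1: C_1 → C_0 sends each edge [p,q] (with p < q) to q − p. For instance
  ∂[3,5] = [5] − [3].
The resulting 5×9 matrix has rank 4, and its Smith normal form has invariant factors (1,1,1,1).

The boundary map ∂_2: C_2 → C_1 sends each 2-simplex [p,q,r] to [q,r] − [p,r] + [p,q]. For instance
  ∂[2,3,4] = [3,4] − [2,4] + [2,3],
  ∂[2,3,5] = [3,5] − [2,5] + [2,3].
The 9×6 boundary matrix has rank 5 and Smith normal form diag(1,1,1,1,1).

Computing H_k = (kernel of ∂_k) / (image of ∂_{k+1}):

  H_0: rank C_0 − rank ∂_1 = 5 − 4 = 1, and the invariant factors of ∂_1 are all 1, so H_0 ≅ Z.
  H_1: rank ker ∂_1 − rank ∂_2 = (9 − 4) − 5 = 0, and the invariant factors of ∂_2 are all 1, so H_1 ≅ 0.
  H_2: rank ker ∂_2 − rank ∂_3 = (6 − 5) − 0 = 1, and there is no ∂_3, so H_2 ≅ Z.

As a check, the Euler characteristic is 5 − 9 + 6 = 2, which agrees with 1 − 0 + 1 = 2.

H_0 ≅ Z,  H_1 = 0,  H_2 ≅ Z.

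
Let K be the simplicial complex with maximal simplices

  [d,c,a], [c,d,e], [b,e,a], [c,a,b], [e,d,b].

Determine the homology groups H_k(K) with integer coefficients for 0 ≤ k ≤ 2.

Fix the vertex order a < b < c < d < e and write every simplex with vertices in increasing order. Then dim K = 2 and the simplices of K are:

  0-simplices (5): a, b, c, d, e
  1-simplices (10): ab, ac, ad, ae, bc, bd, be, cd, ce, de
  2-simplices (5): abc, abe, acd, bde, cde

giving chain groups C_0 ≅ Z^5, C_1 ≅ Z^10, C_2 ≅ Z^5.

∂_1: C_1 → C_0 maps an edge to its endpoints' difference, ∂[p,q] = q − p. For instance
  ∂ae = e − a.
The resulting 5×10 matrix has rank 4, and its Smith normal form has invariant factors (1,1,1,1).

∂_2: C_2 → C_1 sends each 2-simplex [p,q,r] to [q,r] − [p,r] + [p,q]. For instance
  ∂abe = be − ae + ab,
  ∂acd = cd − ad + ac.
The 10×5 boundary matrix has rank 5 and Smith normal form diag(1,1,1,1,1).

Now H_k = ker ∂_k / im ∂_{k+1}, so:

  H_0: rank C_0 − rank ∂_1 = 5 − 4 = 1, and the invariant factors of ∂_1 are all 1, so H_0 = Z.
  H_1: rank ker ∂_1 − rank ∂_2 = (10 − 4) − 5 = 1, and the invariant factors of ∂_2 are all 1, so H_1 = Z.
  H_2: rank ker ∂_2 − rank ∂_3 = (5 − 5) − 0 = 0, and there is no ∂_3, so H_2 = 0.

(K is a triangulation of the Möbius band.)

H_0 ≅ Z,  H_1 ≅ Z,  H_2 = 0.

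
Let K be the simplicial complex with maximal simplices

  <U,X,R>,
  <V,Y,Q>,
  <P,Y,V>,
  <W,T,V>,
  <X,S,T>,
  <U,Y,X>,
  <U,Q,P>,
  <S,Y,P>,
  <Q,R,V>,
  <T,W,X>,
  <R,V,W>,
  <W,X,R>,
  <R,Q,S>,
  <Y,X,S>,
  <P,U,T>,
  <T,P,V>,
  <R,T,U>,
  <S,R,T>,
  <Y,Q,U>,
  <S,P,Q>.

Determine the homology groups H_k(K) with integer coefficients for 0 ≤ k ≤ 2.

Order the vertices as P < Q < R < S < T < U < V < W < X < Y. Listing each simplex with vertices in this order, K has dimension 2 with simplices:

  0-simplices (10): P, Q, R, S, T, U, V, W, X, Y
  1-simplices (30): PQ, PS, PT, PU, PV, PY, QR, QS, QU, QV, QY, RS, RT, RU, RV, RW, RX, ST, SX, SY, TU, TV, TW, TX, UX, UY, VW, VY, WX, XY
  2-simplices (20): PQS, PQU, PSY, PTU, PTV, PVY, QRS, QRV, QUY, QVY, RST, RTU, RUX, RVW, RWX, STX, SXY, TVW, TWX, UXY

so the chain groups are C_0 ≅ Z^10, C_1 ≅ Z^30, C_2 ≅ Z^20.

Boundary ∂_1: C_1 → C_0 sends each edge [p,q] (with p < q) to q − p. For instance
  ∂QR = R − Q.
This gives a 10×30 integer matrix of rank 9; reducing to Smith normal form yields diagonal entries (1,1,1,1,1,1,1,1,1).

Boundary ∂_2: C_2 → C_1 sends each 2-simplex [p,q,r] to [q,r] − [p,r] + [p,q]. For instance
  ∂RST = ST − RT + RS,
  ∂QVY = VY − QY + QV.
The 30×20 boundary matrix has rank 20 and Smith normal form diag(1,1,1,1,1,1,1,1,1,1,1,1,1,1,1,1,1,1,1,2).

From H_k ≅ ker(∂_k) / im(∂_{k+1}) we obtain:

  H_0: rank C_0 − rank ∂_1 = 10 − 9 = 1, and the invariant factors of ∂_1 are all 1, so H_0 ≅ Z.
  H_1: rank ker ∂_1 − rank ∂_2 = (30 − 9) − 20 = 1, and ∂_2 has invariant factor 2 > 1, so H_1 ≅ Z ⊕ Z/2Z.
  H_2: rank ker ∂_2 − rank ∂_3 = (20 − 20) − 0 = 0, and there is no ∂_3, so H_2 ≅ 0.

As a check, the Euler characteristic is 10 − 30 + 20 = 0, which agrees with 1 − 1 + 0 = 0.

H_0 ≅ Z,  H_1 ≅ Z ⊕ Z/2Z,  H_2 = 0.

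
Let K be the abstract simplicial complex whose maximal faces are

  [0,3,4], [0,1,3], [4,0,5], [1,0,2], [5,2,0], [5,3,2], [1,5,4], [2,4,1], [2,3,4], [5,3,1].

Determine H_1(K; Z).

H_1 = Z_2.

Order the vertices as 0 < 1 < 2 < 3 < 4 < 5. Listing each simplex with vertices in this order, K has dimension 2 with simplices:

  0-simplices (6): [0], [1], [2], [3], [4], [5]
  1-simplices (15): [0,1], [0,2], [0,3], [0,4], [0,5], [1,2], [1,3], [1,4], [1,5], [2,3], [2,4], [2,5], [3,4], [3,5], [4,5]
  2-simplices (10): [0,1,2], [0,1,3], [0,2,5], [0,3,4], [0,4,5], [1,2,4], [1,3,5], [1,4,5], [2,3,4], [2,3,5]

giving chain groups C_0 ≅ Z^6, C_1 ≅ Z^15, C_2 ≅ Z^10.

Boundary ∂_1: C_1 → C_0 maps an edge to its endpoints' difference, ∂[p,q] = q − p. For instance
  ∂[2,4] = [4] − [2].
This gives a 6×15 integer matrix of rank 5; reducing to Smith normal form yields diagonal entries (1,1,1,1,1).

∂_2: C_2 → C_1 sends each 2-simplex [p,q,r] to [q,r] − [p,r] + [p,q]. For instance
  ∂[2,3,5] = [3,5] − [2,5] + [2,3],
  ∂[0,4,5] = [4,5] − [0,5] + [0,4].
The 15×10 boundary matrix has rank 10 and Smith normal form diag(1,1,1,1,1,1,1,1,1,2).

From H_k ≅ ker(∂_k) / im(∂_{k+1}) we obtain:

  H_1: rank ker ∂_1 − rank ∂_2 = (15 − 5) − 10 = 0, and ∂_2 has invariant factor 2 > 1, so H_1 ≅ Z_2.

(K is a triangulation of the real projective plane RP^2.)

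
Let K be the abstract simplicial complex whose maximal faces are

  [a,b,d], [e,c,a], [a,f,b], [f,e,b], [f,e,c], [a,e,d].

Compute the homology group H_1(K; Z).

K has 6 vertices, 12 edges, 6 triangles.
rank ∂_1 = 5, rank ∂_2 = 6 ⇒ b_1 = 12 − 5 − 6 = 1; all invariant factors of ∂_2 are 1 so no torsion. So H_1 = Z.

H_1 ≅ Z.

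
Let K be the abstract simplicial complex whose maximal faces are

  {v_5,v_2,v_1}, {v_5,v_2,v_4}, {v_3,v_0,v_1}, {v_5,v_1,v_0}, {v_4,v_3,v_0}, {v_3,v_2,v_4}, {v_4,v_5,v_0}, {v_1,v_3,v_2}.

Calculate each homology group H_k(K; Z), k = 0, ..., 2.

K has 6 vertices, 12 edges, 8 triangles.
rank ∂_0 = 0, rank ∂_1 = 5 ⇒ b_0 = 6 − 0 − 5 = 1; all invariant factors of ∂_1 are 1 so no torsion. So H_0 ≅ Z.
rank ∂_1 = 5, rank ∂_2 = 7 ⇒ b_1 = 12 − 5 − 7 = 0; all invariant factors of ∂_2 are 1 so no torsion. So H_1 ≅ 0.
rank ∂_2 = 7, rank ∂_3 = 0 ⇒ b_2 = 8 − 7 − 0 = 1. So H_2 ≅ Z.

H_0 ≅ Z,  H_1 = 0,  H_2 ≅ Z.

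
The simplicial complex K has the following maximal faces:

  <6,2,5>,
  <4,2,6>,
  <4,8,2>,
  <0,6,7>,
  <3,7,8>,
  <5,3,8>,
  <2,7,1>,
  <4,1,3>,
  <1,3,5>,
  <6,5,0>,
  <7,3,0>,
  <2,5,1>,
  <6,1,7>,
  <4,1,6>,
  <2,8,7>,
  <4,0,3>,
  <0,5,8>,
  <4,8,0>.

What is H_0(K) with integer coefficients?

H_0 ≅ Z.

We work with the vertex ordering 0 < 1 < 2 < 3 < 4 < 5 < 6 < 7 < 8. The simplices of K, each written with vertices in increasing order, are:

  0-simplices (9): [0], [1], [2], [3], [4], [5], [6], [7], [8]
  1-simplices (27): (27 of them)
  2-simplices (18): [0,3,4], [0,3,7], [0,4,8], [0,5,6], [0,5,8], [0,6,7], [1,2,5], [1,2,7], [1,3,4], [1,3,5], [1,4,6], [1,6,7], [2,4,6], [2,4,8], [2,5,6], [2,7,8], [3,5,8], [3,7,8]

Hence C_0 ≅ Z^9, C_1 ≅ Z^27, C_2 ≅ Z^18.

Boundary ∂_1: C_1 → C_0 sends each edge [p,q] (with p < q) to q − p. For instance
  ∂[0,6] = [6] − [0].
The resulting 9×27 matrix has rank 8, and its Smith normal form has invariant factors (1,1,1,1,1,1,1,1).

∂_2: C_2 → C_1 maps a triangle to the signed sum of its edges. For instance
  ∂[0,3,7] = [3,7] − [0,7] + [0,3],
  ∂[3,5,8] = [5,8] − [3,8] + [3,5].
As a 27×18 matrix over Z this has rank 18, with invariant factors (1,1,1,1,1,1,1,1,1,1,1,1,1,1,1,1,1,2).

From H_k ≅ ker(∂_k) / im(∂_{k+1}) we obtain:

  H_0: rank C_0 − rank ∂_1 = 9 − 8 = 1, and the invariant factors of ∂_1 are all 1, so H_0 ≅ Z.

(K is a triangulation of the Klein bottle.)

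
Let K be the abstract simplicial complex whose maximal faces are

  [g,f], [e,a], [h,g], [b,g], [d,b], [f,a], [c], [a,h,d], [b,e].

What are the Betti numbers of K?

We work with the vertex ordering a < b < c < d < e < f < g < h. The simplices of K, each written with vertices in increasing order, are:

  0-simplices (8): a, b, c, d, e, f, g, h
  1-simplices (10): ad, ae, af, ah, bd, be, bg, dh, fg, gh
  2-simplices (1): adh

giving chain groups C_0 ≅ Z^8, C_1 ≅ Z^10, C_2 ≅ Z^1.

∂_1: C_1 → C_0 maps an edge to its endpoints' difference, ∂[p,q] = q − p.
The 8×10 boundary matrix has rank 6 and Smith normal form diag(1,1,1,1,1,1).

The boundary map ∂_2: C_2 → C_1 maps a triangle to the signed sum of its edges. For instance
  ∂adh = dh − ah + ad.
This gives a 10×1 integer matrix of rank 1; reducing to Smith normal form yields diagonal entries (1).

Computing H_k = (kernel of ∂_k) / (image of ∂_{k+1}):

  H_0: rank C_0 − rank ∂_1 = 8 − 6 = 2, and the invariant factors of ∂_1 are all 1, so H_0 = Z^2.
  H_1: rank ker ∂_1 − rank ∂_2 = (10 − 6) − 1 = 3, and the invariant factors of ∂_2 are all 1, so H_1 = Z^3.
  H_2: rank ker ∂_2 − rank ∂_3 = (1 − 1) − 0 = 0, and there is no ∂_3, so H_2 = 0.

Hence the Betti numbers are b_0 = 2, b_1 = 3, b_2 = 0.

b_0 = 2, b_1 = 3, b_2 = 0.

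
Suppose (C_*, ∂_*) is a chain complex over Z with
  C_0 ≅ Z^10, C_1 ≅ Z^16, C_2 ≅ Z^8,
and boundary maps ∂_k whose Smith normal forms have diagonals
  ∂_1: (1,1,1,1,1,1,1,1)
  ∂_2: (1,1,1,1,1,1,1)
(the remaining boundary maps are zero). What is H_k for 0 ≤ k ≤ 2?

H_0: b_0 = 10 − 0 − 8 = 2; torsion from ∂_1 factors > 1: none. So H_0 ≅ Z^2.
H_1: b_1 = 16 − 8 − 7 = 1; torsion from ∂_2 factors > 1: none. So H_1 ≅ Z.
H_2: b_2 = 8 − 7 − 0 = 1; torsion from ∂_3 factors > 1: none. So H_2 ≅ Z.

H_0 ≅ Z^2,  H_1 ≅ Z,  H_2 ≅ Z.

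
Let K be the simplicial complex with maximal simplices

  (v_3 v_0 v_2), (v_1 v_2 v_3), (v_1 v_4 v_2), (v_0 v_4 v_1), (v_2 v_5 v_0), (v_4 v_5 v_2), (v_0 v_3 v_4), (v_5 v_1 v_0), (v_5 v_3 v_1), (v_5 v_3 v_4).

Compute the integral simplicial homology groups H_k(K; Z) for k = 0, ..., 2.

H_0 = Z,  H_1 = Z/2Z,  H_2 = 0.

K has 6 vertices, 15 edges, 10 triangles.
rank ∂_0 = 0, rank ∂_1 = 5 ⇒ b_0 = 6 − 0 − 5 = 1; all invariant factors of ∂_1 are 1 so no torsion. So H_0 ≅ Z.
rank ∂_1 = 5, rank ∂_2 = 10 ⇒ b_1 = 15 − 5 − 10 = 0; ∂_2 has invariant factor(s) [2] giving torsion. So H_1 ≅ Z/2Z.
rank ∂_2 = 10, rank ∂_3 = 0 ⇒ b_2 = 10 − 10 − 0 = 0. So H_2 ≅ 0.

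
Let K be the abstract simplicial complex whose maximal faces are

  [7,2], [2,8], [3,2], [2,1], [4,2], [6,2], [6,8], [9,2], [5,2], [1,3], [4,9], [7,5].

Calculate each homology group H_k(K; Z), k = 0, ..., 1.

H_0 ≅ Z,  H_1 ≅ Z^4.

We work with the vertex ordering 1 < 2 < 3 < 4 < 5 < 6 < 7 < 8 < 9. The simplices of K, each written with vertices in increasing order, are:

  0-simplices (9): [1], [2], [3], [4], [5], [6], [7], [8], [9]
  1-simplices (12): [1,2], [1,3], [2,3], [2,4], [2,5], [2,6], [2,7], [2,8], [2,9], [4,9], [5,7], [6,8]

giving chain groups C_0 ≅ Z^9, C_1 ≅ Z^12.

∂_1: C_1 → C_0 is given by ∂[p,q] = [q] − [p]. For instance
  ∂[1,3] = [3] − [1].
The 9×12 boundary matrix has rank 8 and Smith normal form diag(1,1,1,1,1,1,1,1).

Now H_k = ker ∂_k / im ∂_{k+1}, so:

  H_0: rank C_0 − rank ∂_1 = 9 − 8 = 1, and the invariant factors of ∂_1 are all 1, so H_0 ≅ Z.
  H_1: rank ker ∂_1 − rank ∂_2 = (12 − 8) − 0 = 4, and there is no ∂_2, so H_1 ≅ Z^4.

(K is a triangulation of a wedge of 4 circles.)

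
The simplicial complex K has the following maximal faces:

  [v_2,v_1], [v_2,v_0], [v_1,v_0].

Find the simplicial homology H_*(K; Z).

H_0 ≅ Z,  H_1 ≅ Z.

Order the vertices as v_0 < v_1 < v_2. Listing each simplex with vertices in this order, K has dimension 1 with simplices:

  0-simplices (3): [v_0], [v_1], [v_2]
  1-simplices (3): [v_0,v_1], [v_0,v_2], [v_1,v_2]

Hence C_0 ≅ Z^3, C_1 ≅ Z^3.

Boundary ∂_1: C_1 → C_0 maps an edge to its endpoints' difference, ∂[p,q] = q − p. For instance
  ∂[v_1,v_2] = [v_2] − [v_1].
As a 3×3 matrix over Z this has rank 2, with invariant factors (1,1).

Computing H_k = (kernel of ∂_k) / (image of ∂_{k+1}):

  H_0: rank C_0 − rank ∂_1 = 3 − 2 = 1, and the invariant factors of ∂_1 are all 1, so H_0 ≅ Z.
  H_1: rank ker ∂_1 − rank ∂_2 = (3 − 2) − 0 = 1, and there is no ∂_2, so H_1 ≅ Z.

As a check, the Euler characteristic is 3 − 3 = 0, which agrees with 1 − 1 = 0.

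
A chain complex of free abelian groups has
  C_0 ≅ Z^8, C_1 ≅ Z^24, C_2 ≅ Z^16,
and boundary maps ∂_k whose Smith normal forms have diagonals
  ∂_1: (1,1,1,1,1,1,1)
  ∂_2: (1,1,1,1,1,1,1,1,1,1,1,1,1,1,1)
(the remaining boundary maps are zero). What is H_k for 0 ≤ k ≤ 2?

H_0: b_0 = 8 − 0 − 7 = 1; torsion from ∂_1 factors > 1: none. So H_0 ≅ Z.
H_1: b_1 = 24 − 7 − 15 = 2; torsion from ∂_2 factors > 1: none. So H_1 ≅ Z^2.
H_2: b_2 = 16 − 15 − 0 = 1; torsion from ∂_3 factors > 1: none. So H_2 ≅ Z.

H_0 ≅ Z,  H_1 ≅ Z^2,  H_2 ≅ Z.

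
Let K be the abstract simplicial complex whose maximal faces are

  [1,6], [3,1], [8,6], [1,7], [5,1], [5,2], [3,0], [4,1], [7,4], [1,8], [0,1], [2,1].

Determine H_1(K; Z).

H_1 ≅ Z^4.

Take the total order 0 < 1 < 2 < 3 < 4 < 5 < 6 < 7 < 8 on the vertex set. Then K (dimension 1) consists of the simplices:

  0-simplices (9): [0], [1], [2], [3], [4], [5], [6], [7], [8]
  1-simplices (12): [0,1], [0,3], [1,2], [1,3], [1,4], [1,5], [1,6], [1,7], [1,8], [2,5], [4,7], [6,8]

giving chain groups C_0 ≅ Z^9, C_1 ≅ Z^12.

Boundary ∂_1: C_1 → C_0 maps an edge to its endpoints' difference, ∂[p,q] = q − p.
This gives a 9×12 integer matrix of rank 8; reducing to Smith normal form yields diagonal entries (1,1,1,1,1,1,1,1).

Reading off H_k = ker ∂_k / im ∂_{k+1}:

  H_1: rank ker ∂_1 − rank ∂_2 = (12 − 8) − 0 = 4, and there is no ∂_2, so H_1 = Z^4.

(K is a triangulation of a wedge of 4 circles.)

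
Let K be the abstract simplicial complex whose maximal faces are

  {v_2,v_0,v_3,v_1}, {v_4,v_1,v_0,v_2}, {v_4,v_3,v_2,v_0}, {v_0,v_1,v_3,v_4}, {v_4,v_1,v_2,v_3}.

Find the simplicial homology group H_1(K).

H_1 ≅ 0.

K has 5 vertices, 10 edges, 10 triangles, 5 3-simplices.
rank ∂_1 = 4, rank ∂_2 = 6 ⇒ b_1 = 10 − 4 − 6 = 0; all invariant factors of ∂_2 are 1 so no torsion. So H_1 = 0.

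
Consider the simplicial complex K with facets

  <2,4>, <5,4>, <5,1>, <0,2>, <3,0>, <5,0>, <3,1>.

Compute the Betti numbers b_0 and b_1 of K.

b_0 = 1, b_1 = 2.

Order the vertices as 0 < 1 < 2 < 3 < 4 < 5. Listing each simplex with vertices in this order, K has dimension 1 with simplices:

  0-simplices (6): [0], [1], [2], [3], [4], [5]
  1-simplices (7): [0,2], [0,3], [0,5], [1,3], [1,5], [2,4], [4,5]

giving chain groups C_0 ≅ Z^6, C_1 ≅ Z^7.

∂_1: C_1 → C_0 sends each edge [p,q] (with p < q) to q − p.
The resulting 6×7 matrix has rank 5, and its Smith normal form has invariant factors (1,1,1,1,1).

From H_k ≅ ker(∂_k) / im(∂_{k+1}) we obtain:

  H_0: rank C_0 − rank ∂_1 = 6 − 5 = 1, and the invariant factors of ∂_1 are all 1, so H_0 ≅ Z.
  H_1: rank ker ∂_1 − rank ∂_2 = (7 − 5) − 0 = 2, and there is no ∂_2, so H_1 ≅ Z^2.

As a check, the Euler characteristic is 6 − 7 = -1, which agrees with 1 − 2 = -1.

Hence the Betti numbers are b_0 = 1, b_1 = 2.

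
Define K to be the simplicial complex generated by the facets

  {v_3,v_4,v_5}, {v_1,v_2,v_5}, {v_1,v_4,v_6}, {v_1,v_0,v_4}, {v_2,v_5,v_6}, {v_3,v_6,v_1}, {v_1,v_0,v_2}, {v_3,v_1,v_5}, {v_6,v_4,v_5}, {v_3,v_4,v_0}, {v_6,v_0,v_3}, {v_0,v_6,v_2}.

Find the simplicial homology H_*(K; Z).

K has 7 vertices, 18 edges, 12 triangles.
rank ∂_0 = 0, rank ∂_1 = 6 ⇒ b_0 = 7 − 0 − 6 = 1; all invariant factors of ∂_1 are 1 so no torsion. So H_0 ≅ Z.
rank ∂_1 = 6, rank ∂_2 = 12 ⇒ b_1 = 18 − 6 − 12 = 0; ∂_2 has invariant factor(s) [2] giving torsion. So H_1 ≅ Z/2Z.
rank ∂_2 = 12, rank ∂_3 = 0 ⇒ b_2 = 12 − 12 − 0 = 0. So H_2 ≅ 0.

H_0 ≅ Z,  H_1 ≅ Z/2Z,  H_2 = 0.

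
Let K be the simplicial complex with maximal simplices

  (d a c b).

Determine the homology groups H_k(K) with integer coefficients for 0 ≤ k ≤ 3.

H_0 ≅ Z,  H_1 = 0,  H_2 = 0,  H_3 = 0.

We work with the vertex ordering a < b < c < d. The simplices of K, each written with vertices in increasing order, are:

  0-simplices (4): a, b, c, d
  1-simplices (6): ab, ac, ad, bc, bd, cd
  2-simplices (4): abc, abd, acd, bcd
  3-simplices (1): abcd

giving chain groups C_0 ≅ Z^4, C_1 ≅ Z^6, C_2 ≅ Z^4, C_3 ≅ Z^1.

The boundary map ∂_1: C_1 → C_0 sends each edge [p,q] (with p < q) to q − p. For instance
  ∂bd = d − b.
As a 4×6 matrix over Z this has rank 3, with invariant factors (1,1,1).

The boundary map ∂_2: C_2 → C_1 maps a triangle to the signed sum of its edges. For instance
  ∂abc = bc − ac + ab,
  ∂acd = cd − ad + ac.
As a 6×4 matrix over Z this has rank 3, with invariant factors (1,1,1).

The boundary map ∂_3: C_3 → C_2 sends each 3-simplex σ to the alternating sum Σ_i (−1)^i (σ with its i-th vertex removed). For instance
  ∂abcd = bcd − acd + abd − abc.
The resulting 4×1 matrix has rank 1, and its Smith normal form has invariant factors (1).

Computing H_k = (kernel of ∂_k) / (image of ∂_{k+1}):

  H_0: rank C_0 − rank ∂_1 = 4 − 3 = 1, and the invariant factors of ∂_1 are all 1, so H_0 = Z.
  H_1: rank ker ∂_1 − rank ∂_2 = (6 − 3) − 3 = 0, and the invariant factors of ∂_2 are all 1, so H_1 = 0.
  H_2: rank ker ∂_2 − rank ∂_3 = (4 − 3) − 1 = 0, and the invariant factors of ∂_3 are all 1, so H_2 = 0.
  H_3: rank ker ∂_3 − rank ∂_4 = (1 − 1) − 0 = 0, and there is no ∂_4, so H_3 = 0.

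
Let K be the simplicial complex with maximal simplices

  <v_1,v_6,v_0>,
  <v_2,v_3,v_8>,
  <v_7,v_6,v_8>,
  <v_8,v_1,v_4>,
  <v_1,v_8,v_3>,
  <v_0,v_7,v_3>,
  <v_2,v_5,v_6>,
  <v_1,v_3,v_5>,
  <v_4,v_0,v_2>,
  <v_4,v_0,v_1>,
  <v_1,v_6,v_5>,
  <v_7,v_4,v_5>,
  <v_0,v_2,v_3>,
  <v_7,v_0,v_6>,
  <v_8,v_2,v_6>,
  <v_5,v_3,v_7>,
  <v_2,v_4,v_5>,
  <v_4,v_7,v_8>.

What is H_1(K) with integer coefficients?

Fix the vertex order v_0 < v_1 < v_2 < v_3 < v_4 < v_5 < v_6 < v_7 < v_8 and write every simplex with vertices in increasing order. Then dim K = 2 and the simplices of K are:

  0-simplices (9): [v_0], [v_1], [v_2], [v_3], [v_4], [v_5], [v_6], [v_7], [v_8]
  1-simplices (27): (27 of them)
  2-simplices (18): (18 of them)

so the chain groups are C_0 ≅ Z^9, C_1 ≅ Z^27, C_2 ≅ Z^18.

Boundary ∂_1: C_1 → C_0 sends each edge [p,q] (with p < q) to q − p. For instance
  ∂[v_0,v_4] = [v_4] − [v_0].
As a 9×27 matrix over Z this has rank 8, with invariant factors (1,1,1,1,1,1,1,1).

∂_2: C_2 → C_1 maps a triangle to the signed sum of its edges. For instance
  ∂[v_0,v_1,v_4] = [v_1,v_4] − [v_0,v_4] + [v_0,v_1],
  ∂[v_4,v_7,v_8] = [v_7,v_8] − [v_4,v_8] + [v_4,v_7].
This gives a 27×18 integer matrix of rank 17; reducing to Smith normal form yields diagonal entries (1,1,1,1,1,1,1,1,1,1,1,1,1,1,1,1,1).

Reading off H_k = ker ∂_k / im ∂_{k+1}:

  H_1: rank ker ∂_1 − rank ∂_2 = (27 − 8) − 17 = 2, and the invariant factors of ∂_2 are all 1, so H_1 ≅ Z^2.

(K is a triangulation of the torus T^2.)

H_1 ≅ Z^2.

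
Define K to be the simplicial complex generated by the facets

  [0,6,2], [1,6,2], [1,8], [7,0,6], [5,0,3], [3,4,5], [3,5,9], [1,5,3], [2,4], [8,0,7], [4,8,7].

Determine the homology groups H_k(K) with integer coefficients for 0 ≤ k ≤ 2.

H_0 ≅ Z,  H_1 ≅ Z^4,  H_2 = 0.

We work with the vertex ordering 0 < 1 < 2 < 3 < 4 < 5 < 6 < 7 < 8 < 9. The simplices of K, each written with vertices in increasing order, are:

  0-simplices (10): [0], [1], [2], [3], [4], [5], [6], [7], [8], [9]
  1-simplices (22): [0,2], [0,3], [0,5], [0,6], [0,7], [0,8], [1,2], [1,3], [1,5], [1,6], [1,8], [2,4], [2,6], [3,4], [3,5], [3,9], [4,5], [4,7], [4,8], [5,9], [6,7], [7,8]
  2-simplices (9): [0,2,6], [0,3,5], [0,6,7], [0,7,8], [1,2,6], [1,3,5], [3,4,5], [3,5,9], [4,7,8]

giving chain groups C_0 ≅ Z^10, C_1 ≅ Z^22, C_2 ≅ Z^9.

∂_1: C_1 → C_0 sends each edge [p,q] (with p < q) to q − p. For instance
  ∂[3,5] = [5] − [3].
The resulting 10×22 matrix has rank 9, and its Smith normal form has invariant factors (1,1,1,1,1,1,1,1,1).

∂_2: C_2 → C_1 sends each 2-simplex [p,q,r] to [q,r] − [p,r] + [p,q]. For instance
  ∂[1,2,6] = [2,6] − [1,6] + [1,2],
  ∂[4,7,8] = [7,8] − [4,8] + [4,7].
The 22×9 boundary matrix has rank 9 and Smith normal form diag(1,1,1,1,1,1,1,1,1).

From H_k ≅ ker(∂_k) / im(∂_{k+1}) we obtain:

  H_0: rank C_0 − rank ∂_1 = 10 − 9 = 1, and the invariant factors of ∂_1 are all 1, so H_0 ≅ Z.
  H_1: rank ker ∂_1 − rank ∂_2 = (22 − 9) − 9 = 4, and the invariant factors of ∂_2 are all 1, so H_1 ≅ Z^4.
  H_2: rank ker ∂_2 − rank ∂_3 = (9 − 9) − 0 = 0, and there is no ∂_3, so H_2 ≅ 0.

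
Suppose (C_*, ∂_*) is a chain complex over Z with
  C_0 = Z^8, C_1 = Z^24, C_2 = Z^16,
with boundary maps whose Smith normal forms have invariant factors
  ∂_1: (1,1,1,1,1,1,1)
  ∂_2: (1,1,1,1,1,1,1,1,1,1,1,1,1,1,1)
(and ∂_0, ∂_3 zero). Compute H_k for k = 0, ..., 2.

H_0 ≅ Z,  H_1 ≅ Z^2,  H_2 ≅ Z.

H_0: b_0 = 8 − 0 − 7 = 1; torsion from ∂_1 factors > 1: none. So H_0 ≅ Z.
H_1: b_1 = 24 − 7 − 15 = 2; torsion from ∂_2 factors > 1: none. So H_1 ≅ Z^2.
H_2: b_2 = 16 − 15 − 0 = 1; torsion from ∂_3 factors > 1: none. So H_2 ≅ Z.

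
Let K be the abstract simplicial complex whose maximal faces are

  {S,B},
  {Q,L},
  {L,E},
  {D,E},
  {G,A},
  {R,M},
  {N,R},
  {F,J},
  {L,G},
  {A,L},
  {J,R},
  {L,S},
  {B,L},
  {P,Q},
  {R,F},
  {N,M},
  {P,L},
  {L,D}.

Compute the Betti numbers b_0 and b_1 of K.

Fix the vertex order A < B < D < E < F < G < J < L < M < N < P < Q < R < S and write every simplex with vertices in increasing order. Then dim K = 1 and the simplices of K are:

  0-simplices (14): A, B, D, E, F, G, J, L, M, N, P, Q, R, S
  1-simplices (18): AG, AL, BL, BS, DE, DL, EL, FJ, FR, GL, JR, LP, LQ, LS, MN, MR, NR, PQ

so the chain groups are C_0 ≅ Z^14, C_1 ≅ Z^18.

The boundary map ∂_1: C_1 → C_0 sends each edge [p,q] (with p < q) to q − p. For instance
  ∂DL = L − D.
This gives a 14×18 integer matrix of rank 12; reducing to Smith normal form yields diagonal entries (1,1,1,1,1,1,1,1,1,1,1,1).

Now H_k = ker ∂_k / im ∂_{k+1}, so:

  H_0: rank C_0 − rank ∂_1 = 14 − 12 = 2, and the invariant factors of ∂_1 are all 1, so H_0 = Z^2.
  H_1: rank ker ∂_1 − rank ∂_2 = (18 − 12) − 0 = 6, and there is no ∂_2, so H_1 = Z^6.

Hence the Betti numbers are b_0 = 2, b_1 = 6.

b_0 = 2, b_1 = 6.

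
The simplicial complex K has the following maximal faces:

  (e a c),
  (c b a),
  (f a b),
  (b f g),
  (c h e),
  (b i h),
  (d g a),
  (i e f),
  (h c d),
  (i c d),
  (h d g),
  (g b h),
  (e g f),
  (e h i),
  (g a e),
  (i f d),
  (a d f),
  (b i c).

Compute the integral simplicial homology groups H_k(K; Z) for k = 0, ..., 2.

K has 9 vertices, 27 edges, 18 triangles.
rank ∂_0 = 0, rank ∂_1 = 8 ⇒ b_0 = 9 − 0 − 8 = 1; all invariant factors of ∂_1 are 1 so no torsion. So H_0 = Z.
rank ∂_1 = 8, rank ∂_2 = 18 ⇒ b_1 = 27 − 8 − 18 = 1; ∂_2 has invariant factor(s) [2] giving torsion. So H_1 = Z ⊕ Z/2.
rank ∂_2 = 18, rank ∂_3 = 0 ⇒ b_2 = 18 − 18 − 0 = 0. So H_2 = 0.

H_0 = Z,  H_1 = Z ⊕ Z/2,  H_2 = 0.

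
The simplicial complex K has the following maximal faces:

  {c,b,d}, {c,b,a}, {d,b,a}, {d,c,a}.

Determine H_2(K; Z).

H_2 = Z.

Fix the vertex order a < b < c < d and write every simplex with vertices in increasing order. Then dim K = 2 and the simplices of K are:

  0-simplices (4): a, b, c, d
  1-simplices (6): ab, ac, ad, bc, bd, cd
  2-simplices (4): abc, abd, acd, bcd

so the chain groups are C_0 ≅ Z^4, C_1 ≅ Z^6, C_2 ≅ Z^4.

The boundary map ∂_1: C_1 → C_0 is given by ∂[p,q] = [q] − [p]. For instance
  ∂bd = d − b.
The 4×6 boundary matrix has rank 3 and Smith normal form diag(1,1,1).

∂_2: C_2 → C_1 sends each 2-simplex [p,q,r] to [q,r] − [p,r] + [p,q]. For instance
  ∂abc = bc − ac + ab,
  ∂abd = bd − ad + ab.
The resulting 6×4 matrix has rank 3, and its Smith normal form has invariant factors (1,1,1).

From H_k ≅ ker(∂_k) / im(∂_{k+1}) we obtain:

  H_2: rank ker ∂_2 − rank ∂_3 = (4 − 3) − 0 = 1, and there is no ∂_3, so H_2 = Z.

(K is a triangulation of the 2-sphere S^2.)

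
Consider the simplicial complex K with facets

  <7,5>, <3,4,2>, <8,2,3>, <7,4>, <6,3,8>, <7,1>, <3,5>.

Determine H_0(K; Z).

Take the total order 1 < 2 < 3 < 4 < 5 < 6 < 7 < 8 on the vertex set. Then K (dimension 2) consists of the simplices:

  0-simplices (8): [1], [2], [3], [4], [5], [6], [7], [8]
  1-simplices (11): [1,7], [2,3], [2,4], [2,8], [3,4], [3,5], [3,6], [3,8], [4,7], [5,7], [6,8]
  2-simplices (3): [2,3,4], [2,3,8], [3,6,8]

giving chain groups C_0 ≅ Z^8, C_1 ≅ Z^11, C_2 ≅ Z^3.

∂_1: C_1 → C_0 sends each edge [p,q] (with p < q) to q − p.
As a 8×11 matrix over Z this has rank 7, with invariant factors (1,1,1,1,1,1,1).

∂_2: C_2 → C_1 acts by ∂[p,q,r] = [q,r] − [p,r] + [p,q]. For instance
  ∂[3,6,8] = [6,8] − [3,8] + [3,6],
  ∂[2,3,4] = [3,4] − [2,4] + [2,3].
The resulting 11×3 matrix has rank 3, and its Smith normal form has invariant factors (1,1,1).

Computing H_k = (kernel of ∂_k) / (image of ∂_{k+1}):

  H_0: rank C_0 − rank ∂_1 = 8 − 7 = 1, and the invariant factors of ∂_1 are all 1, so H_0 = Z.

H_0 = Z.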